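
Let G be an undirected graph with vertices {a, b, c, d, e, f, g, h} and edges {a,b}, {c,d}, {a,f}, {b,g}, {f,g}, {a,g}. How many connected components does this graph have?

4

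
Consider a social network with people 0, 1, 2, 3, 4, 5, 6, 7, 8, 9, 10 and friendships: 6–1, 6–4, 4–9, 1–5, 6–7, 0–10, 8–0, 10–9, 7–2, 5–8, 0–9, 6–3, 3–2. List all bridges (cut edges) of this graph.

none

The edges on the cycle 0-10-9-0 are not bridges since each lies on that cycle.
Every edge lies on some cycle, so there are no bridges.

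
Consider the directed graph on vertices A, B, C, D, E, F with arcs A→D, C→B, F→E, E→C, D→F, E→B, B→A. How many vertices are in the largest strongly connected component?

6

{A, B, C, D, E, F} are all mutually reachable — one SCC of size 6.
The largest has 6 vertices.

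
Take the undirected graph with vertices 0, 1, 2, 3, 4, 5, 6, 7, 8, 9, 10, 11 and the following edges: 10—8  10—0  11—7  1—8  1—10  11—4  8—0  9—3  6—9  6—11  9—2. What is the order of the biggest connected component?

7

5 is isolated — a component by itself.
Starting from 0 we can reach 0, 1, 8, 10. That is one component of size 4.
Starting from 2 we can reach 2, 3, 4, 6, 7, 9, 11. That is one component of size 7.
The largest has 7 vertices.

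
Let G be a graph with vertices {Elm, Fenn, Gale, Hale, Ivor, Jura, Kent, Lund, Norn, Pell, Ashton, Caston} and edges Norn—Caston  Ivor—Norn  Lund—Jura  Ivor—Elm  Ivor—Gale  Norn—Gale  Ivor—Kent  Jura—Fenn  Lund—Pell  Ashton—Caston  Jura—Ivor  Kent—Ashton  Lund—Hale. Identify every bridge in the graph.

Elm-Ivor, Fenn-Jura, Hale-Lund, Ivor-Jura, Jura-Lund, Lund-Pell

The edges on the cycle Ivor-Norn-Caston-Ashton-Kent-Ivor are not bridges since each lies on that cycle.
But removing Fenn—Jura disconnects Fenn from Jura; removing Ivor—Jura disconnects Ivor from Jura; removing Lund—Pell disconnects Lund from Pell; removing Lund—Hale disconnects Lund from Hale — these are bridges.
In total 6 edges are bridges.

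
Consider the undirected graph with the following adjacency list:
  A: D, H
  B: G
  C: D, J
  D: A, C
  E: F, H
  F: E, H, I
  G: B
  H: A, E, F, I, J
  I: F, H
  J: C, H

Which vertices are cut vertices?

Removing H increases the component count from 2 to 3, so H is a cut vertex.
By contrast removing J leaves 2 components; it is not a cut vertex. No other vertex is a cut vertex either.

H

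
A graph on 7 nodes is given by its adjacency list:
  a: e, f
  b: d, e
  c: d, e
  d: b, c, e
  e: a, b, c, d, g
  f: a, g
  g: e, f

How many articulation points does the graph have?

1

Removing e increases the component count from 1 to 2, so e is a cut vertex.
By contrast removing c leaves 1 component; it is not a cut vertex. No other vertex is a cut vertex either.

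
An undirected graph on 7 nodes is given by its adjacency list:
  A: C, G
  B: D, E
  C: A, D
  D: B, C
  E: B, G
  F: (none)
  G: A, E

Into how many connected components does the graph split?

2

F is isolated — a component by itself.
Starting from A we can reach A, B, C, D, E, G. That is one component of size 6.
Total: 2 components.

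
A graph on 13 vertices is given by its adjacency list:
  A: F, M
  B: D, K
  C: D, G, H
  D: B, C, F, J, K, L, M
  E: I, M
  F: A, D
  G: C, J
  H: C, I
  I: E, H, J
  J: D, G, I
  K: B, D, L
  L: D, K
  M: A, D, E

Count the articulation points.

Removing D increases the component count from 1 to 2, so D is a cut vertex.
By contrast removing H leaves 1 component; it is not a cut vertex. No other vertex is a cut vertex either.

1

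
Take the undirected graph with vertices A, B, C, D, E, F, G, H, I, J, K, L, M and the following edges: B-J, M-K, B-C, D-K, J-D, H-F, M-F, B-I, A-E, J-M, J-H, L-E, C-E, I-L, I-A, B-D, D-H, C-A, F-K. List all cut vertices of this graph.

B

Removing B increases the component count from 2 to 3, so B is a cut vertex.
By contrast removing D leaves 2 components; it is not a cut vertex. No other vertex is a cut vertex either.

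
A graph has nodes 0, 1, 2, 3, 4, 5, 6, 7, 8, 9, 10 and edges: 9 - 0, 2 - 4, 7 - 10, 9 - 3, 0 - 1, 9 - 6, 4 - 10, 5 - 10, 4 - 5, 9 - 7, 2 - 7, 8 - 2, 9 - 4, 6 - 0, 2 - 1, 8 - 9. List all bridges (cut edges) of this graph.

The edges on the cycle 8-2-1-0-6-9-8 are not bridges since each lies on that cycle.
But removing 9 - 3 disconnects 9 from 3 — this is a bridge.

3-9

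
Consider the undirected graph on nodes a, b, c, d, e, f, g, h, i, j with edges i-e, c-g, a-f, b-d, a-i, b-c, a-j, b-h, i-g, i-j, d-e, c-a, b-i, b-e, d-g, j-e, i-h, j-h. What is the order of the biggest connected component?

Starting from a we can reach a, b, c, d, e, f, g, h, i, j. That is one component of size 10.
The largest has 10 vertices.

10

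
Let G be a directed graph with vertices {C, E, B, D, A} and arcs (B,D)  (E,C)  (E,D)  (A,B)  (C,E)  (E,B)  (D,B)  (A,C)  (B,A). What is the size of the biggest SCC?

{A, B, C, D, E} are all mutually reachable — one SCC of size 5.
The largest has 5 vertices.

5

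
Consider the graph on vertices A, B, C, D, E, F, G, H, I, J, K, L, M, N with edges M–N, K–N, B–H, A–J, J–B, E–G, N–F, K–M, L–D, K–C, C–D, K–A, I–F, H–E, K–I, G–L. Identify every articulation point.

K

Removing K increases the component count from 1 to 2, so K is a cut vertex.
By contrast removing J leaves 1 component; it is not a cut vertex. No other vertex is a cut vertex either.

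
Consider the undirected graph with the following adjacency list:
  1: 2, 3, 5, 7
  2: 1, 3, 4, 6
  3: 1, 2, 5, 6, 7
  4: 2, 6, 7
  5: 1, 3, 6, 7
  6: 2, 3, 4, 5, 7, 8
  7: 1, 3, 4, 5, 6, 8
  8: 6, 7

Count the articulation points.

Removing 2, for instance, still leaves 1 component. No single vertex removal increases the component count — the graph has no articulation points.

0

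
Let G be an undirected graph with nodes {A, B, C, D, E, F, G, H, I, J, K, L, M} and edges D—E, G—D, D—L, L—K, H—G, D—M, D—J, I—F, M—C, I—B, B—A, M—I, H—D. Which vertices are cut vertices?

B, D, I, L, M

Removing B increases the component count from 1 to 2, so B is a cut vertex.
Removing D increases the component count from 1 to 5, so D is a cut vertex.
Removing I increases the component count from 1 to 3, so I is a cut vertex.
Likewise L, M are cut vertices.
By contrast removing E leaves 1 component; it is not a cut vertex. No other vertex is a cut vertex either.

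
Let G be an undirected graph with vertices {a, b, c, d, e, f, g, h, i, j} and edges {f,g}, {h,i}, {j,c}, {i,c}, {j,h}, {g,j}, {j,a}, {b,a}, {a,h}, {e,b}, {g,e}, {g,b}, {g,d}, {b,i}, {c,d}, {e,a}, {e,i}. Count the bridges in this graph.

1

The edges on the cycle g-j-c-i-b-g are not bridges since each lies on that cycle.
But removing f-g disconnects f from g — this is a bridge.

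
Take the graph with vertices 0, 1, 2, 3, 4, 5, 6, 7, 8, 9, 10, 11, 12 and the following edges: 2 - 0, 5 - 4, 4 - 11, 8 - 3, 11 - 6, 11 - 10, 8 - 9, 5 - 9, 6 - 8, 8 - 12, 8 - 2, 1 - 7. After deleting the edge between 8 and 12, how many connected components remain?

Before removal there are 2 components.
8 - 12 is a bridge — removing it separates 8's side from 12's side.
After removal: 3 components.

3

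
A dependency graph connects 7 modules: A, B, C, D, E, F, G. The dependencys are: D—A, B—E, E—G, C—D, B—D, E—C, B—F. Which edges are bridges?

A-D, B-F, E-G

The edges on the cycle B-E-C-D-B are not bridges since each lies on that cycle.
But removing E—G disconnects E from G; removing D—A disconnects D from A; removing B—F disconnects B from F — these are bridges.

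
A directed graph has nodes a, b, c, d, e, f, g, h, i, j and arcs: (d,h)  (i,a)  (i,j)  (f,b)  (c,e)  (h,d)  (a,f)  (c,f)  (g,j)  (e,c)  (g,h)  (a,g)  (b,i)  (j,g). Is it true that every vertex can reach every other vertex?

There is no directed path from a to c, so the graph is not strongly connected.

No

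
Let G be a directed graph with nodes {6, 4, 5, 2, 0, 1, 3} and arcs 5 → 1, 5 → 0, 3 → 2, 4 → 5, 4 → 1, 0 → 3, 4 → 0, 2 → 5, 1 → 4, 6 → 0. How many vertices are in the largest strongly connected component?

6

{0, 1, 2, 3, 4, 5} are all mutually reachable — one SCC of size 6.
{6} is an SCC by itself.
The largest has 6 vertices.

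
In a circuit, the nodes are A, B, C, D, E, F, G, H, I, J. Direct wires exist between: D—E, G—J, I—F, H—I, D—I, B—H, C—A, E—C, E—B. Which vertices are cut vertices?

Removing C increases the component count from 2 to 3, so C is a cut vertex.
Removing E increases the component count from 2 to 3, so E is a cut vertex.
Removing I increases the component count from 2 to 3, so I is a cut vertex.
By contrast removing F leaves 2 components; it is not a cut vertex. No other vertex is a cut vertex either.

C, E, I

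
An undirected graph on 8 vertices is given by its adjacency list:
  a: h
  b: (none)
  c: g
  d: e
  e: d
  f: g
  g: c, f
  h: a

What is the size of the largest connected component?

b is isolated — a component by itself.
Starting from d we can reach d, e. That is one component of size 2.
Starting from a we can reach a, h. That is one component of size 2.
Starting from c we can reach c, f, g. That is one component of size 3.
The largest has 3 vertices.

3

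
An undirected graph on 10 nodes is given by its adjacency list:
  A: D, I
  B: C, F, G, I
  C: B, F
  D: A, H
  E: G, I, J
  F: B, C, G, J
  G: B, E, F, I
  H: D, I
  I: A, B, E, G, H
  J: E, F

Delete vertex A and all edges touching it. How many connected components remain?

1

With A gone, the remaining components are: {B, C, D, E, F, G, H, I, J}.
That is 1 component.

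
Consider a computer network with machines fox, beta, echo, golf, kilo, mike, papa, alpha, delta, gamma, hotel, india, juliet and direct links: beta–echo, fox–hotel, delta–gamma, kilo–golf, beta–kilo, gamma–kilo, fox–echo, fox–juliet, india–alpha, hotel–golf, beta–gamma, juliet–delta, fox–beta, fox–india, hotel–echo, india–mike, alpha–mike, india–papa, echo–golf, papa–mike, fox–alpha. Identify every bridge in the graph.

none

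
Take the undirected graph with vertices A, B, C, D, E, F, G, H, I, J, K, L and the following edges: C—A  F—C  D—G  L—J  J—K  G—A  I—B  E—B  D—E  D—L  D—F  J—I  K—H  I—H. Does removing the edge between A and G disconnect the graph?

After removing A—G, the path A-C-F-D-G still connects them, so the edge is not a bridge.

No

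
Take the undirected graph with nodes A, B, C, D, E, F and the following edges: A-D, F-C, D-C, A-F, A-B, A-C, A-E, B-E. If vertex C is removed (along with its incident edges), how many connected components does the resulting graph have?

With C gone, the remaining components are: {A, B, D, E, F}.
That is 1 component.

1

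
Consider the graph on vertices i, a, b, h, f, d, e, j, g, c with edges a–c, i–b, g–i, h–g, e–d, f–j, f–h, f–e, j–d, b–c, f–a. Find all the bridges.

The edges on the cycle f-h-g-i-b-c-a-f are not bridges since each lies on that cycle.
Every edge lies on some cycle, so there are no bridges.

none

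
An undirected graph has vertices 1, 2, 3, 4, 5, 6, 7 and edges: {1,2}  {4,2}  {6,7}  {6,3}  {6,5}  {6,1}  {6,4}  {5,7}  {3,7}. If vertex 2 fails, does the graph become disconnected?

No

Deleting 2 leaves 1 component (was 1) (its neighbors 1, 4 remain connected to each other), so 2 is not a cut vertex.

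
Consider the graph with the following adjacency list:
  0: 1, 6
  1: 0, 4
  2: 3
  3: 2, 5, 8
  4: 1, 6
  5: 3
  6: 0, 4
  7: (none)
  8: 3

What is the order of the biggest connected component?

4

7 is isolated — a component by itself.
Starting from 0 we can reach 0, 1, 4, 6. That is one component of size 4.
Starting from 2 we can reach 2, 3, 5, 8. That is one component of size 4.
The largest has 4 vertices.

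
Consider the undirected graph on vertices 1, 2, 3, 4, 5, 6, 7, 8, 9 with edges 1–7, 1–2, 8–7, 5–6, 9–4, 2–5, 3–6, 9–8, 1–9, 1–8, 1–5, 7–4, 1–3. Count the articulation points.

Removing 1 increases the component count from 1 to 2, so 1 is a cut vertex.
By contrast removing 8 leaves 1 component; it is not a cut vertex. No other vertex is a cut vertex either.

1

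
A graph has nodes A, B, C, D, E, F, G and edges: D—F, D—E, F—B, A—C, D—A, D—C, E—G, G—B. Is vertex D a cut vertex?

Yes

Deleting D raises the number of components from 1 to 2, so D is a cut vertex.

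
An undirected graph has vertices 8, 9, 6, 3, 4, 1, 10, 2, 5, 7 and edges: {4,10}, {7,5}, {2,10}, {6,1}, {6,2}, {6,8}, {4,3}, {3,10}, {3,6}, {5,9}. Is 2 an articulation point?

Deleting 2 leaves 2 components (was 2), so 2 is not a cut vertex.

No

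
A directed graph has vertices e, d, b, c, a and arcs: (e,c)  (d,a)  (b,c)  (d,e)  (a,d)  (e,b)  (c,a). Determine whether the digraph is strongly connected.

From b we can reach every vertex (a, b, c, d, e), and every vertex can reach b (a, b, c, d, e). So the whole graph is one strongly connected component.

Yes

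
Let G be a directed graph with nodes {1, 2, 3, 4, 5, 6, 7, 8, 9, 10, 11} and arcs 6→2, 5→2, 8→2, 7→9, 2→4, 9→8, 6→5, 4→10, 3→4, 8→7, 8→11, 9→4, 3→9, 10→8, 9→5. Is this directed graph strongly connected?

There is no directed path from 6 to 1, so the graph is not strongly connected.

No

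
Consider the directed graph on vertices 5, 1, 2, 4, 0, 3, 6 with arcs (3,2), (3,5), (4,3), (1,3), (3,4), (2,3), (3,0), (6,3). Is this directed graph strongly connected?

No

There is no directed path from 4 to 1, so the graph is not strongly connected.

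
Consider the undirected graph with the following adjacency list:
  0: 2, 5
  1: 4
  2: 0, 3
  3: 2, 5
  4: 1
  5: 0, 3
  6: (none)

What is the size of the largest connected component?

6 is isolated — a component by itself.
Starting from 1 we can reach 1, 4. That is one component of size 2.
Starting from 0 we can reach 0, 2, 3, 5. That is one component of size 4.
The largest has 4 vertices.

4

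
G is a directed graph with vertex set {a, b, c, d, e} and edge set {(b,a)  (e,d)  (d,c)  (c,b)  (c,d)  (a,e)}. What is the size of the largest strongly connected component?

5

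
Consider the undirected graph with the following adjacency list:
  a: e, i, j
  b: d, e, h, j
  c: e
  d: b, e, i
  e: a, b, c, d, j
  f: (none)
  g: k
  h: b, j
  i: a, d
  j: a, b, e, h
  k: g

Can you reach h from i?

Yes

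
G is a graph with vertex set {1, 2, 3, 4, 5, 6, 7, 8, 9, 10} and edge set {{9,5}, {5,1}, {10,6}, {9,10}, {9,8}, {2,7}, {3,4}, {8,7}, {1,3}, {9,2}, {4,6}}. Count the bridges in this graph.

The edges on the cycle 9-8-7-2-9 are not bridges since each lies on that cycle.
Every edge lies on some cycle, so there are no bridges.

0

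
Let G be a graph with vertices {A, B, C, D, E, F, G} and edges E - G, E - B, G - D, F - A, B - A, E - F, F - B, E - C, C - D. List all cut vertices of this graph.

E

Removing E increases the component count from 1 to 2, so E is a cut vertex.
By contrast removing B leaves 1 component; it is not a cut vertex. No other vertex is a cut vertex either.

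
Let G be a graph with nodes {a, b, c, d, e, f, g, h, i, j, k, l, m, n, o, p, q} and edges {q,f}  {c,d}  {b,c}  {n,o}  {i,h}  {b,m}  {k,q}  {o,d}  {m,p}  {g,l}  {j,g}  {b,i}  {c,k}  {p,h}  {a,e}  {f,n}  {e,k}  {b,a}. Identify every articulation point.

Removing b increases the component count from 2 to 3, so b is a cut vertex.
Removing g increases the component count from 2 to 3, so g is a cut vertex.
By contrast removing j leaves 2 components; it is not a cut vertex. No other vertex is a cut vertex either.

b, g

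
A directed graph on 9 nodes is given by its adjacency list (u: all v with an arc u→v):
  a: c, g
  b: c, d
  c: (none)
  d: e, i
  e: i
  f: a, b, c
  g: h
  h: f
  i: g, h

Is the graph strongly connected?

No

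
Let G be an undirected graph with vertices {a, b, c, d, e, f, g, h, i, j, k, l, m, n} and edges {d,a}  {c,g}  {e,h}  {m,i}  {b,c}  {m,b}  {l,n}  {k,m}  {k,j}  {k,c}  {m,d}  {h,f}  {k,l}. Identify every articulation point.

Removing c increases the component count from 2 to 3, so c is a cut vertex.
Removing d increases the component count from 2 to 3, so d is a cut vertex.
Removing h increases the component count from 2 to 3, so h is a cut vertex.
Likewise k, l, m are cut vertices.
By contrast removing f leaves 2 components; it is not a cut vertex. No other vertex is a cut vertex either.

c, d, h, k, l, m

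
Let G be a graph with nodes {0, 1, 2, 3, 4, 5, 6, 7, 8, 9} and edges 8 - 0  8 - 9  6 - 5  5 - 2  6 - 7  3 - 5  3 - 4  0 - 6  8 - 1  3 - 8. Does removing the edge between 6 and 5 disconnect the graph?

After removing 6 - 5, the path 6-0-8-3-5 still connects them, so the edge is not a bridge.

No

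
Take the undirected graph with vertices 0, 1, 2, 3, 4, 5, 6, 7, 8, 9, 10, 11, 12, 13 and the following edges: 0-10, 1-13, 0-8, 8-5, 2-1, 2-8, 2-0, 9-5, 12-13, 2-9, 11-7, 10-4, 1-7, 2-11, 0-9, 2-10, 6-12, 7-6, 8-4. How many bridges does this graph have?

0

The edges on the cycle 2-0-10-2 are not bridges since each lies on that cycle.
Every edge lies on some cycle, so there are no bridges.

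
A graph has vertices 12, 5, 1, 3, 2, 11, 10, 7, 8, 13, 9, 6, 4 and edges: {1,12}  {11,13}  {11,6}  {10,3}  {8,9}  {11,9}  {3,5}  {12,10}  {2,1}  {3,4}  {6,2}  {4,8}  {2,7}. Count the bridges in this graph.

3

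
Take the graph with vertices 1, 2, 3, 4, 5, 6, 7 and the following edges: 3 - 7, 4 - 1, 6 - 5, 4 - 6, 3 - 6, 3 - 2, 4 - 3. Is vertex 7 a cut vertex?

Deleting 7 leaves 1 component (was 1), so 7 is not a cut vertex.

No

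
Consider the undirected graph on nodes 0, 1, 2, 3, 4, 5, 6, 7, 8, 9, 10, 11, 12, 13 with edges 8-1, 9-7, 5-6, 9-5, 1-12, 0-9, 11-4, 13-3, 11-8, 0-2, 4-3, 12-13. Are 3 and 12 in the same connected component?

Yes

From 3 we can reach 1, 3, 4, 8, 11, 12, 13, which includes 12.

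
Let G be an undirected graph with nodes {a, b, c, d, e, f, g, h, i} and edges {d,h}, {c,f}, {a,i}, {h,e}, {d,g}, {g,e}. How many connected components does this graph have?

b is isolated — a component by itself.
Starting from c we can reach c, f. That is one component of size 2.
Starting from a we can reach a, i. That is one component of size 2.
Starting from d we can reach d, e, g, h. That is one component of size 4.
Total: 4 components.

4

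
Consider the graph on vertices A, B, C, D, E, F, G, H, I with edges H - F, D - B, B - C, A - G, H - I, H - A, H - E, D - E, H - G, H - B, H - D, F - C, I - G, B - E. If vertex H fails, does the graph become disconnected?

Deleting H raises the number of components from 1 to 2, so H is a cut vertex.

Yes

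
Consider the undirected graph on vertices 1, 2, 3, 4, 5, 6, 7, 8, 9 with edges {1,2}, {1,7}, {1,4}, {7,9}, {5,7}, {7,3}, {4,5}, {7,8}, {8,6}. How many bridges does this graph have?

5

The edges on the cycle 1-4-5-7-1 are not bridges since each lies on that cycle.
But removing 7 - 9 disconnects 7 from 9; removing 1 - 2 disconnects 1 from 2; removing 3 - 7 disconnects 3 from 7; removing 8 - 6 disconnects 8 from 6 — these are bridges.
In total 5 edges are bridges.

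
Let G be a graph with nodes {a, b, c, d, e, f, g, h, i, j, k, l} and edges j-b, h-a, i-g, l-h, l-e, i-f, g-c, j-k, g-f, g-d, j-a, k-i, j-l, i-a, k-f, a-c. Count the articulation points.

Removing g increases the component count from 1 to 2, so g is a cut vertex.
Removing j increases the component count from 1 to 2, so j is a cut vertex.
Removing l increases the component count from 1 to 2, so l is a cut vertex.
By contrast removing i leaves 1 component; it is not a cut vertex. No other vertex is a cut vertex either.

3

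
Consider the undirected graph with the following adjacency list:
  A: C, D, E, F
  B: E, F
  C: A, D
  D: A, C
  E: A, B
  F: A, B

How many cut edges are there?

The edges on the cycle A-C-D-A are not bridges since each lies on that cycle.
Every edge lies on some cycle, so there are no bridges.

0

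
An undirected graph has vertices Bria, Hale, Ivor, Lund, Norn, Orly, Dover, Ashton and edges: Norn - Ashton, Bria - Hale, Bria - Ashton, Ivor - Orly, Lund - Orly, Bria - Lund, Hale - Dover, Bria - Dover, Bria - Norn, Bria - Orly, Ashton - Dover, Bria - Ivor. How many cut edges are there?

0

The edges on the cycle Bria-Hale-Dover-Bria are not bridges since each lies on that cycle.
Every edge lies on some cycle, so there are no bridges.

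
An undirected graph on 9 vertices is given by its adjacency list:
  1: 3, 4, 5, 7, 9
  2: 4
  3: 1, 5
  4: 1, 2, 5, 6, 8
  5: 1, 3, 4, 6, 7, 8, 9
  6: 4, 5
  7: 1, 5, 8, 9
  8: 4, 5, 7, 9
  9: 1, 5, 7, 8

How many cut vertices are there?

Removing 4 increases the component count from 1 to 2, so 4 is a cut vertex.
By contrast removing 3 leaves 1 component; it is not a cut vertex. No other vertex is a cut vertex either.

1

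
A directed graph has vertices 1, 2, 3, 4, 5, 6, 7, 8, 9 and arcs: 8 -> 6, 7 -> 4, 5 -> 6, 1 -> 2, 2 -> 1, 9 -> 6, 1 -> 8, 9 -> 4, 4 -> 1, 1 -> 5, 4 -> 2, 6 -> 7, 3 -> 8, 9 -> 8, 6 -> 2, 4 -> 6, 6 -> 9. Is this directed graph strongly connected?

There is no directed path from 5 to 3, so the graph is not strongly connected.

No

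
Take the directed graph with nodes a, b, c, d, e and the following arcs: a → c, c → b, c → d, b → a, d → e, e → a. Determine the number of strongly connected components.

{a, b, c, d, e} are all mutually reachable — one SCC of size 5.
That gives 1 strongly connected component.

1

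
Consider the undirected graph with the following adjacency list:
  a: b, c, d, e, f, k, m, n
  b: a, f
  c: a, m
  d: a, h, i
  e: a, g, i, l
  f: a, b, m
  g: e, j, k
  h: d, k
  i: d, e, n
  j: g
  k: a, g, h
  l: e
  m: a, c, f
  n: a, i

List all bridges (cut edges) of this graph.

The edges on the cycle e-i-d-h-k-a-e are not bridges since each lies on that cycle.
But removing e-l disconnects e from l; removing j-g disconnects j from g — these are bridges.

e-l, g-j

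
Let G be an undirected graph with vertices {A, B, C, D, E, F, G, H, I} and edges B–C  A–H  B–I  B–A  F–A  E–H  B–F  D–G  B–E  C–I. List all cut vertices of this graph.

B

Removing B increases the component count from 2 to 3, so B is a cut vertex.
By contrast removing A leaves 2 components; it is not a cut vertex. No other vertex is a cut vertex either.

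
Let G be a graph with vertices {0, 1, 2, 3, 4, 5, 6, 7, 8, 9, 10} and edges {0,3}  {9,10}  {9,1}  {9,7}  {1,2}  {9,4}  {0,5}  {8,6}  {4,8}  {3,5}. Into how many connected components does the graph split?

2

Starting from 0 we can reach 0, 3, 5. That is one component of size 3.
Starting from 1 we can reach 1, 2, 4, 6, 7, 8, 9, 10. That is one component of size 8.
Total: 2 components.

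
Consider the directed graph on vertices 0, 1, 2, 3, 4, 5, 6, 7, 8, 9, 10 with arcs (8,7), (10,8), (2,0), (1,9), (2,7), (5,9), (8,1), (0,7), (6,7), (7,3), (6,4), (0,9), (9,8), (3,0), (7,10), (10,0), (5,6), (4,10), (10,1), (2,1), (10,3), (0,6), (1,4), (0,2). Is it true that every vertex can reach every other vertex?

No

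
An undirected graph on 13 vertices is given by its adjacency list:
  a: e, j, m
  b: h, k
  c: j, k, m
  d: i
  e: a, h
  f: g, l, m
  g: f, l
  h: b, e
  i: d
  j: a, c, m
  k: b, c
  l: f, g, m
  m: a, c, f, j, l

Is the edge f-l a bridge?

After removing f-l, the path f-m-l still connects them, so the edge is not a bridge.

No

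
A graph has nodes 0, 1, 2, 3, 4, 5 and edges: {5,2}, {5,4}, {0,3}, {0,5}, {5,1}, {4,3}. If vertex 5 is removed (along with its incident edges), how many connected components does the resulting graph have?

3

With 5 gone, the remaining components are: {1}; {2}; {0, 3, 4}.
That is 3 components.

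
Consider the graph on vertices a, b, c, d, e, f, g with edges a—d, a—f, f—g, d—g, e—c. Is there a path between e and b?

No

The component containing e is {c, e}, and b is not in it.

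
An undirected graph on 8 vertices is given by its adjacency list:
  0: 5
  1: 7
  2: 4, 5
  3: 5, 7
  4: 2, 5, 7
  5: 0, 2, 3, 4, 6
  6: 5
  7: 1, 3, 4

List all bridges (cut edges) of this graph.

The edges on the cycle 7-4-5-3-7 are not bridges since each lies on that cycle.
But removing 5-6 disconnects 5 from 6; removing 1-7 disconnects 1 from 7; removing 0-5 disconnects 0 from 5 — these are bridges.

0-5, 1-7, 5-6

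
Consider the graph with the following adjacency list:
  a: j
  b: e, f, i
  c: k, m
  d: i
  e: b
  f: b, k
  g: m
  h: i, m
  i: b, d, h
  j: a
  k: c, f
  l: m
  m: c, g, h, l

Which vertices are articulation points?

Removing b increases the component count from 2 to 3, so b is a cut vertex.
Removing i increases the component count from 2 to 3, so i is a cut vertex.
Removing m increases the component count from 2 to 4, so m is a cut vertex.
By contrast removing a leaves 2 components; it is not a cut vertex. No other vertex is a cut vertex either.

b, i, m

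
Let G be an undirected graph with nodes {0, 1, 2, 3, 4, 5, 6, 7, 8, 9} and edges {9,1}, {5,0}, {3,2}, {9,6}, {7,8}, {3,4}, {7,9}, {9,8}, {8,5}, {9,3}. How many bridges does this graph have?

7

The edges on the cycle 7-9-8-7 are not bridges since each lies on that cycle.
But removing 9 - 6 disconnects 9 from 6; removing 9 - 1 disconnects 9 from 1; removing 5 - 0 disconnects 5 from 0; removing 4 - 3 disconnects 4 from 3 — these are bridges.
In total 7 edges are bridges.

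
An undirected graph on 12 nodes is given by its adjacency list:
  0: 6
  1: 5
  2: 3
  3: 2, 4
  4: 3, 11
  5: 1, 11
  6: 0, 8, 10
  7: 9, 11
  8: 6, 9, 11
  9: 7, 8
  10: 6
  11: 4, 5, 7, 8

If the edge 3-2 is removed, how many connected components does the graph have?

Before removal there is 1 component.
3-2 is a bridge — removing it separates 3's side from 2's side.
After removal: 2 components.

2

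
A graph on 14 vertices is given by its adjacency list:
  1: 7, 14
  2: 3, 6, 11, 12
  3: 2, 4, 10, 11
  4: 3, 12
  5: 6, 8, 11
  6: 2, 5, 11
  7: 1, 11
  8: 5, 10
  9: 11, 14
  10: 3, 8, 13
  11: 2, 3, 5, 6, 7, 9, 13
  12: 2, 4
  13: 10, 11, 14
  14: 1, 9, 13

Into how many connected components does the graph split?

1

Starting from 1 we can reach 1, 2, 3, 4, 5, 6, 7, 8, 9, 10, 11, 12, 13, 14. That is one component of size 14.
Total: 1 component.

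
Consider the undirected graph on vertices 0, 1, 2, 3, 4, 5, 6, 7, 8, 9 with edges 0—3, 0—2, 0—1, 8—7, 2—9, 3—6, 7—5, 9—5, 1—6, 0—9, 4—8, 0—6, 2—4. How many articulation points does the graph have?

1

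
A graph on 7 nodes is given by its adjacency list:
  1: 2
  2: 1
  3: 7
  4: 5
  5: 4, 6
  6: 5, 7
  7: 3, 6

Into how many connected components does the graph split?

2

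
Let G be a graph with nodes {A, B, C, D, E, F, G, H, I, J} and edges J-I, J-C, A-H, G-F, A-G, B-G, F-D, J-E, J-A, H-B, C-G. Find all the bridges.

D-F, E-J, F-G, I-J

The edges on the cycle J-A-H-B-G-C-J are not bridges since each lies on that cycle.
But removing I-J disconnects I from J; removing F-D disconnects F from D; removing F-G disconnects F from G; removing E-J disconnects E from J — these are bridges.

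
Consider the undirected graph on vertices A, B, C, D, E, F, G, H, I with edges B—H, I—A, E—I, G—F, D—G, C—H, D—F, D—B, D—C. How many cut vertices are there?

2

Removing D increases the component count from 2 to 3, so D is a cut vertex.
Removing I increases the component count from 2 to 3, so I is a cut vertex.
By contrast removing H leaves 2 components; it is not a cut vertex. No other vertex is a cut vertex either.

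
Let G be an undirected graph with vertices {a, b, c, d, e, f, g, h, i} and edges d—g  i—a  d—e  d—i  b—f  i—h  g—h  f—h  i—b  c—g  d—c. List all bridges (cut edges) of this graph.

The edges on the cycle d-i-b-f-h-g-d are not bridges since each lies on that cycle.
But removing d—e disconnects d from e; removing a—i disconnects a from i — these are bridges.

a-i, d-e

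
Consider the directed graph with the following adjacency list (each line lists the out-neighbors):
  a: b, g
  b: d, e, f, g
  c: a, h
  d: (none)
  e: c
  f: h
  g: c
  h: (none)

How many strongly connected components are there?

4

{a, b, c, e, g} are all mutually reachable — one SCC of size 5.
{h} is an SCC by itself.
{d} is an SCC by itself.
{f} is an SCC by itself.
That gives 4 strongly connected components.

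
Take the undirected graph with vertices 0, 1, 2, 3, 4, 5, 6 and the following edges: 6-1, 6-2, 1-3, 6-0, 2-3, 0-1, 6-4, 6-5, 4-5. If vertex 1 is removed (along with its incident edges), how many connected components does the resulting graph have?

1

With 1 gone, the remaining components are: {0, 2, 3, 4, 5, 6}.
That is 1 component.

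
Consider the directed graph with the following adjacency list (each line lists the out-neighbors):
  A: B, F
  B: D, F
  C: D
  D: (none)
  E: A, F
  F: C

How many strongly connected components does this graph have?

{D} is an SCC by itself.
{E} is an SCC by itself.
{A} is an SCC by itself.
{B} is an SCC by itself.
{C} is an SCC by itself.
(and 1 more singleton SCC)
That gives 6 strongly connected components.

6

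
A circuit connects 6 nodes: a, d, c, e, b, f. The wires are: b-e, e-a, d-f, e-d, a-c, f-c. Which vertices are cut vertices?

e

Removing e increases the component count from 1 to 2, so e is a cut vertex.
By contrast removing d leaves 1 component; it is not a cut vertex. No other vertex is a cut vertex either.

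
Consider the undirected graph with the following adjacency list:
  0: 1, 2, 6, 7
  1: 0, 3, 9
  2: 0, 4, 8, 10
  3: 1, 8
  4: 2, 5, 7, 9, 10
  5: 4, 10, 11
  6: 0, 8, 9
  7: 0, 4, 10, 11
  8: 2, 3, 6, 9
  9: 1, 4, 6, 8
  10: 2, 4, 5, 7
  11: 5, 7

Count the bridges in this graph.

0

The edges on the cycle 4-10-7-11-5-4 are not bridges since each lies on that cycle.
Every edge lies on some cycle, so there are no bridges.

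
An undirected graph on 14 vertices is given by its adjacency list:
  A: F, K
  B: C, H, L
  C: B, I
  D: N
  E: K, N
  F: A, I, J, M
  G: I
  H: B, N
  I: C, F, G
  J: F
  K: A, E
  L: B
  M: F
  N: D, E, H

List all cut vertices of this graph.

Removing B increases the component count from 1 to 2, so B is a cut vertex.
Removing F increases the component count from 1 to 3, so F is a cut vertex.
Removing I increases the component count from 1 to 2, so I is a cut vertex.
Likewise N is a cut vertex.
By contrast removing C leaves 1 component; it is not a cut vertex. No other vertex is a cut vertex either.

B, F, I, N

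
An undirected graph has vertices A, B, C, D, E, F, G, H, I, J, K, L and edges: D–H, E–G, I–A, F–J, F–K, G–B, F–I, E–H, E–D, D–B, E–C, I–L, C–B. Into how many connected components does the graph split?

Starting from A we can reach A, F, I, J, K, L. That is one component of size 6.
Starting from B we can reach B, C, D, E, G, H. That is one component of size 6.
Total: 2 components.

2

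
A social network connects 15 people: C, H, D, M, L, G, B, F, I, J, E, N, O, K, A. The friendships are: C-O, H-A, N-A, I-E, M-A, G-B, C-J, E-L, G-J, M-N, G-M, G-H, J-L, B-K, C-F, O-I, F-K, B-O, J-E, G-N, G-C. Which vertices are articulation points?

Removing G increases the component count from 2 to 3, so G is a cut vertex.
By contrast removing B leaves 2 components; it is not a cut vertex. No other vertex is a cut vertex either.

G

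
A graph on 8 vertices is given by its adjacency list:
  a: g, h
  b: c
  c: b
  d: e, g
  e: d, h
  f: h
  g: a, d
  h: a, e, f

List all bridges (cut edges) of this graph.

The edges on the cycle h-a-g-d-e-h are not bridges since each lies on that cycle.
But removing c-b disconnects c from b; removing h-f disconnects h from f — these are bridges.

b-c, f-h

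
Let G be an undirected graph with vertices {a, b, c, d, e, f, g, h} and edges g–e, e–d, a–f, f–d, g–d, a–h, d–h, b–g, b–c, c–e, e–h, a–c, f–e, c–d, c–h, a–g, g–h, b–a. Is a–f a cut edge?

After removing a–f, the path a-g-e-f still connects them, so the edge is not a bridge.

No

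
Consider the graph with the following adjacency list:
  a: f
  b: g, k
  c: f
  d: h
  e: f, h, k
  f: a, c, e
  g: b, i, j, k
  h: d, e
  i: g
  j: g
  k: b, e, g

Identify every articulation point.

Removing e increases the component count from 1 to 3, so e is a cut vertex.
Removing f increases the component count from 1 to 3, so f is a cut vertex.
Removing g increases the component count from 1 to 3, so g is a cut vertex.
Likewise h, k are cut vertices.
By contrast removing b leaves 1 component; it is not a cut vertex. No other vertex is a cut vertex either.

e, f, g, h, k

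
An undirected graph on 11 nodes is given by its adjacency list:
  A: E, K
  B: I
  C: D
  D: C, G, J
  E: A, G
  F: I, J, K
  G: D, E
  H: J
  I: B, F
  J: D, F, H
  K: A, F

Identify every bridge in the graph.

The edges on the cycle D-J-F-K-A-E-G-D are not bridges since each lies on that cycle.
But removing F-I disconnects F from I; removing J-H disconnects J from H; removing D-C disconnects D from C; removing B-I disconnects B from I — these are bridges.

B-I, C-D, F-I, H-J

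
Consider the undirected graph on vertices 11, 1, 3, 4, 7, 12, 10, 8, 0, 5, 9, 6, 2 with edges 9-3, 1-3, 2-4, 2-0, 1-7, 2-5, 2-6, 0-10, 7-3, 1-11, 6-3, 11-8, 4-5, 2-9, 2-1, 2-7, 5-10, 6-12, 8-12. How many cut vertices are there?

Removing 2 increases the component count from 1 to 2, so 2 is a cut vertex.
By contrast removing 10 leaves 1 component; it is not a cut vertex. No other vertex is a cut vertex either.

1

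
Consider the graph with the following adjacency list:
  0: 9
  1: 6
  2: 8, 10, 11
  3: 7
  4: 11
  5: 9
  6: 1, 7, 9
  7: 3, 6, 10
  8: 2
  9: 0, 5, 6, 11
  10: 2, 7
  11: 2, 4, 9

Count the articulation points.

Removing 2 increases the component count from 1 to 2, so 2 is a cut vertex.
Removing 6 increases the component count from 1 to 2, so 6 is a cut vertex.
Removing 7 increases the component count from 1 to 2, so 7 is a cut vertex.
Likewise 9, 11 are cut vertices.
By contrast removing 1 leaves 1 component; it is not a cut vertex. No other vertex is a cut vertex either.

5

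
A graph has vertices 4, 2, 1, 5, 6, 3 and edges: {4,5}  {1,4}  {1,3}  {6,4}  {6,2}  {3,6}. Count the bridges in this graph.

2

The edges on the cycle 1-3-6-4-1 are not bridges since each lies on that cycle.
But removing 4 - 5 disconnects 4 from 5; removing 6 - 2 disconnects 6 from 2 — these are bridges.
That makes 2 bridges.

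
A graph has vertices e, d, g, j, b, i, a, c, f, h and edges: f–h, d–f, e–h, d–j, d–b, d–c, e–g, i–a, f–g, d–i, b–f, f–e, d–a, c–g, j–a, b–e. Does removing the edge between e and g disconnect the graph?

No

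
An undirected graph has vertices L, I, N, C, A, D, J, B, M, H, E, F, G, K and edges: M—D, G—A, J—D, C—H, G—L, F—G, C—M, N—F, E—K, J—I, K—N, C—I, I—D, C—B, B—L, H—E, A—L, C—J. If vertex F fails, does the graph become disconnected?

No

Deleting F leaves 1 component (was 1) (its neighbors G, N remain connected to each other), so F is not a cut vertex.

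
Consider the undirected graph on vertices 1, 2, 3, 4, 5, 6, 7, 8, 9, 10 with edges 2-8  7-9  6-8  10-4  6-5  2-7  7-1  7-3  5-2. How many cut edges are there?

5

The edges on the cycle 6-5-2-8-6 are not bridges since each lies on that cycle.
But removing 3-7 disconnects 3 from 7; removing 2-7 disconnects 2 from 7; removing 10-4 disconnects 10 from 4; removing 7-1 disconnects 7 from 1 — these are bridges.
In total 5 edges are bridges.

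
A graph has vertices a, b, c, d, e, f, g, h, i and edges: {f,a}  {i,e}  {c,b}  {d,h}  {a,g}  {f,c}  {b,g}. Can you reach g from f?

Yes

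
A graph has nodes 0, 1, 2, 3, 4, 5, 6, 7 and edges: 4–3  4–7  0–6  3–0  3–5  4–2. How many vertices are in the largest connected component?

1 is isolated — a component by itself.
Starting from 0 we can reach 0, 2, 3, 4, 5, 6, 7. That is one component of size 7.
The largest has 7 vertices.

7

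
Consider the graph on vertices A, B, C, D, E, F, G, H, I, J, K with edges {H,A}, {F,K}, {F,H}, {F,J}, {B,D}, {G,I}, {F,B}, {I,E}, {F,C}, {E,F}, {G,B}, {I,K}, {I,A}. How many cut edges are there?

The edges on the cycle I-E-F-H-A-I are not bridges since each lies on that cycle.
But removing B-D disconnects B from D; removing F-C disconnects F from C; removing F-J disconnects F from J — these are bridges.
That makes 3 bridges.

3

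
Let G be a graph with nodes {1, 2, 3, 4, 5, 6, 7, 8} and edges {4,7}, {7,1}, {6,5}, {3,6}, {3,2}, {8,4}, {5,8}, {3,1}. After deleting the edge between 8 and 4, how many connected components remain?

8 and 4 are still connected via 8-5-6-3-1-7-4, so the component count stays at 1.

1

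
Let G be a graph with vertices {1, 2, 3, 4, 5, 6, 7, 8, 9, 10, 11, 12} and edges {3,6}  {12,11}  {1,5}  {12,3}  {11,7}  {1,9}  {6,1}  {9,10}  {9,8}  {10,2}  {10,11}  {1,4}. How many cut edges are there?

5

The edges on the cycle 12-3-6-1-9-10-11-12 are not bridges since each lies on that cycle.
But removing 2 - 10 disconnects 2 from 10; removing 4 - 1 disconnects 4 from 1; removing 7 - 11 disconnects 7 from 11; removing 5 - 1 disconnects 5 from 1 — these are bridges.
In total 5 edges are bridges.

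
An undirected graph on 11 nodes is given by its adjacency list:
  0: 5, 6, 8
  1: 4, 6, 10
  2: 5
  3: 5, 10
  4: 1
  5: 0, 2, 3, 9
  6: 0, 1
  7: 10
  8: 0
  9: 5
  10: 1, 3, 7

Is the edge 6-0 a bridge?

No

After removing 6-0, the path 6-1-10-3-5-0 still connects them, so the edge is not a bridge.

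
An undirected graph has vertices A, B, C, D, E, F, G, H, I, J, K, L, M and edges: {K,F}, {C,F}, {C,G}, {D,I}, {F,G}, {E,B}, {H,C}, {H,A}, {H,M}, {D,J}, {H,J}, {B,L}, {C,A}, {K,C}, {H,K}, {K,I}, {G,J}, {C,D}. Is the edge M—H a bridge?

Removing M—H leaves no path between M and H: the component count goes from 2 to 3. So it is a bridge.

Yes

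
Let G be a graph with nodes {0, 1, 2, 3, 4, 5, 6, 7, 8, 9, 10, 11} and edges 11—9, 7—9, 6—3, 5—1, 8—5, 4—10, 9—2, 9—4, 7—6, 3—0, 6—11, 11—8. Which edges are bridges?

0-3, 1-5, 10-4, 11-8, 2-9, 3-6, 4-9, 5-8

The edges on the cycle 7-6-11-9-7 are not bridges since each lies on that cycle.
But removing 9—4 disconnects 9 from 4; removing 11—8 disconnects 11 from 8; removing 4—10 disconnects 4 from 10; removing 8—5 disconnects 8 from 5 — these are bridges.
In total 8 edges are bridges.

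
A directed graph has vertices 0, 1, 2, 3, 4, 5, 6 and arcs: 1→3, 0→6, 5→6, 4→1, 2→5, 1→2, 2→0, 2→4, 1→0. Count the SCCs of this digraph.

5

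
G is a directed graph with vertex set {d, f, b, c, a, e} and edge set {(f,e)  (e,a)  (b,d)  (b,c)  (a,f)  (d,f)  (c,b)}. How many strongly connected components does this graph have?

3

{a, e, f} are all mutually reachable — one SCC of size 3.
{b, c} are all mutually reachable — one SCC of size 2.
{d} is an SCC by itself.
That gives 3 strongly connected components.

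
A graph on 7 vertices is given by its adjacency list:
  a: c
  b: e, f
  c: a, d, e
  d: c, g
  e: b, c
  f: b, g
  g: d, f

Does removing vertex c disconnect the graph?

Yes

Deleting c raises the number of components from 1 to 2, so c is a cut vertex.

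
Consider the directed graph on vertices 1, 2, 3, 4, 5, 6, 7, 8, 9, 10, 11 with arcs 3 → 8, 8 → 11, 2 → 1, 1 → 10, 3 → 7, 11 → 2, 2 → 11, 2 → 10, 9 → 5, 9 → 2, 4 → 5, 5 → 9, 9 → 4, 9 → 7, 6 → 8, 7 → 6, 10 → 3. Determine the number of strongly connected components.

{1, 2, 3, 6, 7, 8, 10, 11} are all mutually reachable — one SCC of size 8.
{4, 5, 9} are all mutually reachable — one SCC of size 3.
That gives 2 strongly connected components.

2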